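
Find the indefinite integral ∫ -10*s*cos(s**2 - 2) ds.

Let u = s**2 - 2, so du = (2*s) ds.
Rewriting, the integral becomes -5·∫ cos(u) du = -5·sin(u).
Substituting back, u = s**2 - 2.

-5*sin(s**2 - 2) + C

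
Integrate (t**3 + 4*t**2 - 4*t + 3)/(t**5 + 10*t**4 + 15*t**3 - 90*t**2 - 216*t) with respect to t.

-log(t)/72 + log(t - 3)/21 + 4*log(t + 3)/9 - 19*log(t + 4)/56 - 5*log(t + 6)/36 + C

Factor the denominator: t*(t - 3)*(t + 3)*(t + 4)*(t + 6).
Partial-fraction decomposition: -5/(36*(t + 6)) - 19/(56*(t + 4)) + 4/(9*(t + 3)) + 1/(21*(t - 3)) - 1/(72*t).
Integrate each term: A/(t−a) contributes A·log|t−a|.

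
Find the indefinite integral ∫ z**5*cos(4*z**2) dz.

Let u = z², du = 2z dz; rewrite as (1/2)∫ u^2·cos(4u) du.
Now integrate by parts 2 times.

z**4*sin(4*z**2)/8 + z**2*cos(4*z**2)/16 - sin(4*z**2)/64 + C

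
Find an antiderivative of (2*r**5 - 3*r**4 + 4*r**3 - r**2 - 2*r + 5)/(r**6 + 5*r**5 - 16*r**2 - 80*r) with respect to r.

Factor the denominator: r*(r - 2)*(r + 2)*(r + 5)*(r**2 + 4).
Partial-fraction decomposition: -(139*r + 436)/(928*(r**2 + 4)) + 1727/(609*(r + 5)) - 139/(192*(r + 2)) + 45/(448*(r - 2)) - 1/(16*r).
Integrate each term; A/(r−a) gives A·log|r−a|; the (Br+D)/(r²+p²) term gives a log and an atan.

-log(r)/16 + 45*log(r - 2)/448 - 139*log(r + 2)/192 + 1727*log(r + 5)/609 - 139*log(r**2 + 4)/1856 - 109*atan(r/2)/464 + C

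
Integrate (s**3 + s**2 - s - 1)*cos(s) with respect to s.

Use integration by parts with u = s**3 + s**2 - s - 1, dv = cos(s) ds, so v = sin(s).
Apply parts 3 times (tabular method): alternate signs, differentiate u down to 0, integrate dv up.

s**3*sin(s) + s**2*sin(s) + 3*s**2*cos(s) - 7*s*sin(s) + 2*s*cos(s) - 3*sin(s) - 7*cos(s) + C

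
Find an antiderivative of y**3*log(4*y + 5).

Use integration by parts with u = log(4*y + 5), dv = y**3 dy.
Then du = 4/(4*y + 5) dy and v = y**4/4.

y**4*log(4*y + 5)/4 - y**4/16 + 5*y**3/48 - 25*y**2/128 + 125*y/256 - 625*log(4*y + 5)/1024 + C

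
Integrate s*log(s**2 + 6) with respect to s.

s**2*log(s**2 + 6)/2 - s**2/2 + 3*log(s**2 + 6) + C

Let u = s**2 + 6, so du = (2*s) ds.
The integral becomes (1/2)·∫ log(u) du; integrate by parts with u′=log(u), dv′=du.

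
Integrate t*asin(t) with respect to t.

t**2*asin(t)/2 + t*sqrt(-t**2 + 1)/4 - asin(t)/4 + C

Use integration by parts with u = arcsin(t), dv = t dt.
Then du = 1/sqrt(-t**2 + 1) dt.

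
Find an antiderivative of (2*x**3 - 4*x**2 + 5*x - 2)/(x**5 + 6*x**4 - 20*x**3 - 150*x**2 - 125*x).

Factor the denominator: x*(x - 5)*(x + 1)*(x + 5)**2.
Partial-fraction decomposition: 247/(4000*(x + 5)) + 377/(200*(x + 5)**2) - 13/(96*(x + 1)) + 173/(3000*(x - 5)) + 2/(125*x).
Integrate each term; A/(x−a) gives A·log|x−a|; A/(x−a)² gives −A/(x−a).

2*log(x)/125 + 173*log(x - 5)/3000 - 13*log(x + 1)/96 + 247*log(x + 5)/4000 - 377/(200*x + 1000) + C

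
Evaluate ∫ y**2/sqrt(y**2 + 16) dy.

y*sqrt(y**2 + 16)/2 - 8*log(y + sqrt(y**2 + 16)) + C

Substitute y = 4·tan(θ), so dy = 4·sec(θ)^2 dθ and the radical becomes sqrt(y**2 + 16) = 4·sec(θ) by the Pythagorean identity.
Integrate the resulting trig expression in θ, then back-substitute tan(θ) = y/4, sec(θ) = sqrt(y**2 + 16)/4 (absorbing any constant into C).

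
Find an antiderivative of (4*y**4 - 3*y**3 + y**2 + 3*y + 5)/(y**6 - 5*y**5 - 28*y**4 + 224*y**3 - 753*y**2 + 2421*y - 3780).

1085*log(y - 5)/408 - 173*log(y - 4)/55 + 133*log(y - 3)/180 - 5333*log(y + 7)/38280 - 5033*log(y**2 + 9)/88740 + 1381*atan(y/3)/44370 + C

Factor the denominator: (y - 5)*(y - 4)*(y - 3)*(y + 7)*(y**2 + 9).
Partial-fraction decomposition: -(5033*y - 4143)/(44370*(y**2 + 9)) - 5333/(38280*(y + 7)) + 133/(180*(y - 3)) - 173/(55*(y - 4)) + 1085/(408*(y - 5)).
Integrate each term; A/(y−a) gives A·log|y−a|; the (By+D)/(y²+p²) term gives a log and an atan.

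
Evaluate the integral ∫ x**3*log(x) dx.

x**4*log(x)/4 - x**4/16 + C

Use integration by parts with u = log(x), dv = x**3 dx.
Then du = 1/x dx and v = x**4/4.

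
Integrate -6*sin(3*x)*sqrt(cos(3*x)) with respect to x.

Let u = cos(3*x), so du = (-3*sin(3*x)) dx.
Rewriting, the integral becomes 2·∫ √u du = 2·(2/3)u^(3/2).
Substituting back, u = cos(3*x).

4*cos(3*x)**(3/2)/3 + C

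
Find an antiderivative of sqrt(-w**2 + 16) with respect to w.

w*sqrt(-w**2 + 16)/2 + 8*asin(w/4) + C

Substitute w = 4·sin(θ), so dw = 4·cos(θ) dθ and the radical becomes sqrt(-w**2 + 16) = 4·cos(θ) by the Pythagorean identity.
Integrate the resulting trig expression in θ, then back-substitute θ = asin(w/4), sin(θ) = w/4, cos(θ) = sqrt(-w**2 + 16)/4 (absorbing any constant into C).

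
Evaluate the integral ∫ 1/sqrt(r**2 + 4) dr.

Substitute r = 2·tan(θ), so dr = 2·sec(θ)^2 dθ and the radical becomes sqrt(r**2 + 4) = 2·sec(θ) by the Pythagorean identity.
Integrate the resulting trig expression in θ, then back-substitute tan(θ) = r/2, sec(θ) = sqrt(r**2 + 4)/2 (absorbing any constant into C).

log(r + sqrt(r**2 + 4)) + C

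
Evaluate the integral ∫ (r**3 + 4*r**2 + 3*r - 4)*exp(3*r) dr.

(3*r**3 + 9*r**2 + 3*r - 13)*exp(3*r)/9 + C

Use integration by parts with u = r**3 + 4*r**2 + 3*r - 4, dv = exp(3*r) dr, so v = exp(3*r)/3.
Apply parts 3 times (tabular method): alternate signs, differentiate u down to 0, integrate dv up.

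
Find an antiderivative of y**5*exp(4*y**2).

(8*y**4 - 4*y**2 + 1)*exp(4*y**2)/64 + C

Let u = y², du = 2y dy; rewrite as (1/2)∫ u^2·exp(4u) du.
Now integrate by parts 2 times.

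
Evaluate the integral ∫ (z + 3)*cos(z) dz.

Use integration by parts with u = z + 3, dv = cos(z) dz, so v = sin(z).
Apply parts 1 times (tabular method): alternate signs, differentiate u down to 0, integrate dv up.

z*sin(z) + 3*sin(z) + cos(z) + C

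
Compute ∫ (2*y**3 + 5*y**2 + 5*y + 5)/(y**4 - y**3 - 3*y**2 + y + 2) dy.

17*log(y - 2)/3 - 17*log(y - 1)/4 + 7*log(y + 1)/12 - 1/(2*y + 2) + C

Factor the denominator: (y - 2)*(y - 1)*(y + 1)**2.
Partial-fraction decomposition: 7/(12*(y + 1)) + 1/(2*(y + 1)**2) - 17/(4*(y - 1)) + 17/(3*(y - 2)).
Integrate each term; A/(y−a) gives A·log|y−a|; A/(y−a)² gives −A/(y−a).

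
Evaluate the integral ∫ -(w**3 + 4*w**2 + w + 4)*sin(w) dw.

Use integration by parts with u = w**3 + 4*w**2 + w + 4, dv = -sin(w) dw, so v = cos(w).
Apply parts 3 times (tabular method): alternate signs, differentiate u down to 0, integrate dv up.

w**3*cos(w) - 3*w**2*sin(w) + 4*w**2*cos(w) - 8*w*sin(w) - 5*w*cos(w) + 5*sin(w) - 4*cos(w) + C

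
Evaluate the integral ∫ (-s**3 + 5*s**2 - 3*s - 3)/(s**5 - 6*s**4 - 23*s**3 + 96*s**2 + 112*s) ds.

-3*log(s)/112 - 61*log(s - 7)/924 - log(s - 4)/480 - log(s + 1)/20 + 51*log(s + 4)/352 + C

Factor the denominator: s*(s - 7)*(s - 4)*(s + 1)*(s + 4).
Partial-fraction decomposition: 51/(352*(s + 4)) - 1/(20*(s + 1)) - 1/(480*(s - 4)) - 61/(924*(s - 7)) - 3/(112*s).
Integrate each term: A/(s−a) contributes A·log|s−a|.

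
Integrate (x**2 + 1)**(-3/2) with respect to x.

Substitute x = tan(θ), so dx = sec(θ)^2 dθ and the radical becomes sqrt(x**2 + 1) = sec(θ) by the Pythagorean identity.
Integrate the resulting trig expression in θ, then back-substitute tan(θ) = x, sec(θ) = sqrt(x**2 + 1) (absorbing any constant into C).

x/sqrt(x**2 + 1) + C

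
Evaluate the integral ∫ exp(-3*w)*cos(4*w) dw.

4*exp(-3*w)*sin(4*w)/25 - 3*exp(-3*w)*cos(4*w)/25 + C

Let I denote the integral. Integrate by parts with u = cos(4*w), dv = exp(-3*w) dw, so v = -exp(-3*w)/3: I = -exp(-3*w)*cos(4*w)/3 − (4/3)·∫ exp(-3*w)*sin(4*w) dw.
Apply parts again with u = sin(4*w), dv = exp(-3*w) dw: ∫ exp(-3*w)*sin(4*w) dw = -exp(-3*w)*sin(4*w)/3 + (4/3)·I. Substituting back brings back I: I = 4*exp(-3*w)*sin(4*w)/9 - exp(-3*w)*cos(4*w)/3 − (16/9)·I.
Solving for I: (1 + 16/9)·I equals the remaining terms, so I = (9/25)·(4*exp(-3*w)*sin(4*w)/9 - exp(-3*w)*cos(4*w)/3).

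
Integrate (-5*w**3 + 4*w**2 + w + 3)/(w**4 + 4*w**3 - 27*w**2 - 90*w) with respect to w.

Factor the denominator: w*(w - 5)*(w + 3)*(w + 6).
Partial-fraction decomposition: -37/(6*(w + 6)) + 19/(8*(w + 3)) - 47/(40*(w - 5)) - 1/(30*w).
Integrate each term: A/(w−a) contributes A·log|w−a|.

-log(w)/30 - 47*log(w - 5)/40 + 19*log(w + 3)/8 - 37*log(w + 6)/6 + C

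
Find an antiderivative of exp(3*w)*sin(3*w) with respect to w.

Let I denote the integral. Integrate by parts with u = sin(3*w), dv = exp(3*w) dw, so v = exp(3*w)/3: I = exp(3*w)*sin(3*w)/3 − ∫ exp(3*w)*cos(3*w) dw.
Apply parts again with u = cos(3*w), dv = exp(3*w) dw: ∫ exp(3*w)*cos(3*w) dw = exp(3*w)*cos(3*w)/3 + I. Substituting back brings back I: I = exp(3*w)*sin(3*w)/3 - exp(3*w)*cos(3*w)/3 − I.
Solving for I: (1 + 1)·I equals the remaining terms, so I = (1/2)·(exp(3*w)*sin(3*w)/3 - exp(3*w)*cos(3*w)/3).

exp(3*w)*sin(3*w)/6 - exp(3*w)*cos(3*w)/6 + C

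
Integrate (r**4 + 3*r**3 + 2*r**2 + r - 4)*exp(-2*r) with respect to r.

(-4*r**4 - 20*r**3 - 38*r**2 - 42*r - 5)*exp(-2*r)/8 + C

Use integration by parts with u = r**4 + 3*r**3 + 2*r**2 + r - 4, dv = exp(-2*r) dr, so v = -exp(-2*r)/2.
Apply parts 4 times (tabular method): alternate signs, differentiate u down to 0, integrate dv up.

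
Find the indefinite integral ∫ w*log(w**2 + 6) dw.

w**2*log(w**2 + 6)/2 - w**2/2 + 3*log(w**2 + 6) + C

Let u = w**2 + 6, so du = (2*w) dw.
The integral becomes (1/2)·∫ log(u) du; integrate by parts with u′=log(u), dv′=du.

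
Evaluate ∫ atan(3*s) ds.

Use integration by parts with u = arctan(3*s), dv = ds.
Then du = 3/(9*s**2 + 1) ds.

s*atan(3*s) - log(9*s**2 + 1)/6 + C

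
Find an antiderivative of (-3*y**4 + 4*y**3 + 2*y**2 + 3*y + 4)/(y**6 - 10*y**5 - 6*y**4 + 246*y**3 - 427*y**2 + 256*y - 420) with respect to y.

Factor the denominator: (y - 7)*(y - 6)*(y - 2)*(y + 5)*(y**2 + 1).
Partial-fraction decomposition: (339*y + 73)/(120250*(y**2 + 1)) + 292/(3003*(y + 5)) + 1/(350*(y - 2)) + 1465/(814*(y - 6)) - 1427/(750*(y - 7)).
Integrate each term; A/(y−a) gives A·log|y−a|; the (By+D)/(y²+p²) term gives a log and an atan.

-1427*log(y - 7)/750 + 1465*log(y - 6)/814 + log(y - 2)/350 + 292*log(y + 5)/3003 + 339*log(y**2 + 1)/240500 + 73*atan(y)/120250 + C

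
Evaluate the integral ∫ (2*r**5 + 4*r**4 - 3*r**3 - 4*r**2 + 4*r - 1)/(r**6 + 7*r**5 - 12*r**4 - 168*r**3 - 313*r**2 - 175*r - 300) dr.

Factor the denominator: (r - 5)*(r + 3)*(r + 4)*(r + 5)*(r**2 + 1).
Partial-fraction decomposition: -(5*r + 14)/(442*(r**2 + 1)) + 437/(65*(r + 5)) - 913/(153*(r + 4)) + 13/(16*(r + 3)) + 319/(720*(r - 5)).
Integrate each term; A/(r−a) gives A·log|r−a|; the (Br+D)/(r²+p²) term gives a log and an atan.

319*log(r - 5)/720 + 13*log(r + 3)/16 - 913*log(r + 4)/153 + 437*log(r + 5)/65 - 5*log(r**2 + 1)/884 - 7*atan(r)/221 + C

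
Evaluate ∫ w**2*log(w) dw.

Use integration by parts with u = log(w), dv = w**2 dw.
Then du = 1/w dw and v = w**3/3.

w**3*log(w)/3 - w**3/9 + C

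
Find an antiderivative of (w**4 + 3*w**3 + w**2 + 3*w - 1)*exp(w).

(w**4 - w**3 + 4*w**2 - 5*w + 4)*exp(w) + C

Use integration by parts with u = w**4 + 3*w**3 + w**2 + 3*w - 1, dv = exp(w) dw, so v = exp(w).
Apply parts 4 times (tabular method): alternate signs, differentiate u down to 0, integrate dv up.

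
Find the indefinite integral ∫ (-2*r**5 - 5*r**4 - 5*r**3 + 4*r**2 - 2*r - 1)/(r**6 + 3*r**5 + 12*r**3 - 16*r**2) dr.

Factor the denominator: r**2*(r - 1)*(r + 4)*(r**2 + 4).
Partial-fraction decomposition: -(403*r + 608)/(400*(r**2 + 4)) - 1159/(1600*(r + 4)) - 11/(25*(r - 1)) + 11/(64*r) + 1/(16*r**2).
Integrate each term; A/(r−a) gives A·log|r−a|; the (Br+D)/(r²+p²) term gives a log and an atan.

11*log(r)/64 - 11*log(r - 1)/25 - 1159*log(r + 4)/1600 - 403*log(r**2 + 4)/800 - 19*atan(r/2)/25 - 1/(16*r) + C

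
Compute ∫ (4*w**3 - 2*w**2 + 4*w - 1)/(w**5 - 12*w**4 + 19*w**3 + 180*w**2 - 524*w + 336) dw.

1301*log(w - 7)/330 - 163*log(w - 6)/40 + 31*log(w - 2)/120 - log(w - 1)/30 - 61*log(w + 4)/660 + C

Factor the denominator: (w - 7)*(w - 6)*(w - 2)*(w - 1)*(w + 4).
Partial-fraction decomposition: -61/(660*(w + 4)) - 1/(30*(w - 1)) + 31/(120*(w - 2)) - 163/(40*(w - 6)) + 1301/(330*(w - 7)).
Integrate each term: A/(w−a) contributes A·log|w−a|.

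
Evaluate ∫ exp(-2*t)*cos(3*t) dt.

Let I denote the integral. Integrate by parts with u = cos(3*t), dv = exp(-2*t) dt, so v = -exp(-2*t)/2: I = -exp(-2*t)*cos(3*t)/2 − (3/2)·∫ exp(-2*t)*sin(3*t) dt.
Apply parts again with u = sin(3*t), dv = exp(-2*t) dt: ∫ exp(-2*t)*sin(3*t) dt = -exp(-2*t)*sin(3*t)/2 + (3/2)·I. Substituting back brings back I: I = 3*exp(-2*t)*sin(3*t)/4 - exp(-2*t)*cos(3*t)/2 − (9/4)·I.
Solving for I: (1 + 9/4)·I equals the remaining terms, so I = (4/13)·(3*exp(-2*t)*sin(3*t)/4 - exp(-2*t)*cos(3*t)/2).

3*exp(-2*t)*sin(3*t)/13 - 2*exp(-2*t)*cos(3*t)/13 + C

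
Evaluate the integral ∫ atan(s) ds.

s*atan(s) - log(s**2 + 1)/2 + C

Use integration by parts with u = arctan(s), dv = ds.
Then du = 1/(s**2 + 1) ds.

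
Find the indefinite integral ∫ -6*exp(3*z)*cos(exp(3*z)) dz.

-2*sin(exp(3*z)) + C

Let u = exp(3*z), so du = (3*exp(3*z)) dz.
Rewriting, the integral becomes -2·∫ cos(u) du = -2·sin(u).
Substituting back, u = exp(3*z).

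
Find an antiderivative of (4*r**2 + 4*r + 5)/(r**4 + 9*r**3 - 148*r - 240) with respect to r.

Factor the denominator: (r - 4)*(r + 2)*(r + 5)*(r + 6).
Partial-fraction decomposition: -25/(8*(r + 6)) + 85/(27*(r + 5)) - 13/(72*(r + 2)) + 17/(108*(r - 4)).
Integrate each term: A/(r−a) contributes A·log|r−a|.

17*log(r - 4)/108 - 13*log(r + 2)/72 + 85*log(r + 5)/27 - 25*log(r + 6)/8 + C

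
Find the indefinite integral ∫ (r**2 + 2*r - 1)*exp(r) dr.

(r**2 - 1)*exp(r) + C

Use integration by parts with u = r**2 + 2*r - 1, dv = exp(r) dr, so v = exp(r).
Apply parts 2 times (tabular method): alternate signs, differentiate u down to 0, integrate dv up.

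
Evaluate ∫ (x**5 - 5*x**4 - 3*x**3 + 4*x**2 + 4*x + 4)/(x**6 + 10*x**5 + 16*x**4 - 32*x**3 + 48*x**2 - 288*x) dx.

-log(x)/72 - 11*log(x - 2)/256 + 73619*log(x + 6)/57600 - 177*log(x**2 + 4)/1600 - 89*atan(x/2)/800 + 3371/(480*x + 2880) + C

Factor the denominator: x*(x - 2)*(x + 6)**2*(x**2 + 4).
Partial-fraction decomposition: -(177*x + 178)/(800*(x**2 + 4)) + 73619/(57600*(x + 6)) - 3371/(480*(x + 6)**2) - 11/(256*(x - 2)) - 1/(72*x).
Integrate each term; A/(x−a) gives A·log|x−a|; the (Bx+D)/(x²+p²) term gives a log and an atan.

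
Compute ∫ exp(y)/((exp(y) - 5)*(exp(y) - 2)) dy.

Let u = e^y, du = e^y dy.
The integral becomes ∫ du/((u-5)(u-2)); decompose into partial fractions.

log(exp(y) - 5)/3 - log(exp(y) - 2)/3 + C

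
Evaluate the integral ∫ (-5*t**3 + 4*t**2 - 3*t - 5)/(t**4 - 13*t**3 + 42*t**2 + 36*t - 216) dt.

-1331*log(t - 6)/576 - 113*log(t - 3)/45 - 57*log(t + 2)/320 + 959/(24*t - 144) + C

Factor the denominator: (t - 6)**2*(t - 3)*(t + 2).
Partial-fraction decomposition: -57/(320*(t + 2)) - 113/(45*(t - 3)) - 1331/(576*(t - 6)) - 959/(24*(t - 6)**2).
Integrate each term; A/(t−a) gives A·log|t−a|; A/(t−a)² gives −A/(t−a).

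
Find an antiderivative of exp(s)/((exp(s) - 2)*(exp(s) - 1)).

Let u = e^s, du = e^s ds.
The integral becomes ∫ du/((u-2)(u-1)); decompose into partial fractions.

log(exp(s) - 2) - log(exp(s) - 1) + C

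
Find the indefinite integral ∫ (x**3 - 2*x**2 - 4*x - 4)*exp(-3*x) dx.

(-9*x**3 + 9*x**2 + 42*x + 50)*exp(-3*x)/27 + C

Use integration by parts with u = x**3 - 2*x**2 - 4*x - 4, dv = exp(-3*x) dx, so v = -exp(-3*x)/3.
Apply parts 3 times (tabular method): alternate signs, differentiate u down to 0, integrate dv up.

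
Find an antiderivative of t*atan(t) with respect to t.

t**2*atan(t)/2 - t/2 + atan(t)/2 + C

Use integration by parts with u = arctan(t), dv = t dt.
Then du = 1/(t**2 + 1) dt.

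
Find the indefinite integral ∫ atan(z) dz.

z*atan(z) - log(z**2 + 1)/2 + C

Use integration by parts with u = arctan(z), dv = dz.
Then du = 1/(z**2 + 1) dz.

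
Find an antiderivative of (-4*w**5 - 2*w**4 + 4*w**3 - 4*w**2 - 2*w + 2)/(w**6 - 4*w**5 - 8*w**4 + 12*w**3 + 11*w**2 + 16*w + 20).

-6679*log(w - 5)/1638 + 73*log(w - 2)/90 - log(w + 1)/18 - 27*log(w + 2)/70 - 19*log(w**2 + 1)/130 - 4*atan(w)/65 + C

Factor the denominator: (w - 5)*(w - 2)*(w + 1)*(w + 2)*(w**2 + 1).
Partial-fraction decomposition: -(19*w + 4)/(65*(w**2 + 1)) - 27/(70*(w + 2)) - 1/(18*(w + 1)) + 73/(90*(w - 2)) - 6679/(1638*(w - 5)).
Integrate each term; A/(w−a) gives A·log|w−a|; the (Bw+D)/(w²+p²) term gives a log and an atan.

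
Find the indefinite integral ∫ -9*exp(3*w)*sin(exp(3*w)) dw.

Let u = exp(3*w), so du = (3*exp(3*w)) dw.
Rewriting, the integral becomes -3·∫ sin(u) du = -3·-cos(u).
Substituting back, u = exp(3*w).

3*cos(exp(3*w)) + C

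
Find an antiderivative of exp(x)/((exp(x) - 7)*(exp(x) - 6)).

log(exp(x) - 7) - log(exp(x) - 6) + C

Let u = e^x, du = e^x dx.
The integral becomes ∫ du/((u-7)(u-6)); decompose into partial fractions.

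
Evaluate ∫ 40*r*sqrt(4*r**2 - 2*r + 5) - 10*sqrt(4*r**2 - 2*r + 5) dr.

10*(4*r**2 - 2*r + 5)**(3/2)/3 + C

Let u = 4*r**2 - 2*r + 5, so du = (8*r - 2) dr.
Rewriting, the integral becomes 5·∫ √u du = 5·(2/3)u^(3/2).
Substituting back, u = 4*r**2 - 2*r + 5.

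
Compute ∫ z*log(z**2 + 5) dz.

z**2*log(z**2 + 5)/2 - z**2/2 + 5*log(z**2 + 5)/2 + C

Let u = z**2 + 5, so du = (2*z) dz.
The integral becomes (1/2)·∫ log(u) du; integrate by parts with u′=log(u), dv′=du.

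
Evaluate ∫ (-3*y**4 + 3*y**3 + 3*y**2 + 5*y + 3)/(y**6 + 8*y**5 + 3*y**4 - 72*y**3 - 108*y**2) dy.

Factor the denominator: y**2*(y - 3)*(y + 2)*(y + 3)*(y + 6).
Partial-fraction decomposition: 55/(48*(y + 6)) - 103/(54*(y + 3)) + 67/(80*(y + 2)) - 13/(270*(y - 3)) - 1/(36*y) - 1/(36*y**2).
Integrate each term; A/(y−a) gives A·log|y−a|; A/(y−a)² gives −A/(y−a).

-log(y)/36 - 13*log(y - 3)/270 + 67*log(y + 2)/80 - 103*log(y + 3)/54 + 55*log(y + 6)/48 + 1/(36*y) + C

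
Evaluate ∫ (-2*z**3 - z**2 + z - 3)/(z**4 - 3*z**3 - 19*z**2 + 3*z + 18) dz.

-31*log(z - 6)/21 + log(z - 1)/8 - 3*log(z + 1)/28 - 13*log(z + 3)/24 + C

Factor the denominator: (z - 6)*(z - 1)*(z + 1)*(z + 3).
Partial-fraction decomposition: -13/(24*(z + 3)) - 3/(28*(z + 1)) + 1/(8*(z - 1)) - 31/(21*(z - 6)).
Integrate each term: A/(z−a) contributes A·log|z−a|.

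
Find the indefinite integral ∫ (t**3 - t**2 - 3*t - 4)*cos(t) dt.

Use integration by parts with u = t**3 - t**2 - 3*t - 4, dv = cos(t) dt, so v = sin(t).
Apply parts 3 times (tabular method): alternate signs, differentiate u down to 0, integrate dv up.

t**3*sin(t) - t**2*sin(t) + 3*t**2*cos(t) - 9*t*sin(t) - 2*t*cos(t) - 2*sin(t) - 9*cos(t) + C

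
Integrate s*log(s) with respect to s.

s**2*log(s)/2 - s**2/4 + C

Use integration by parts with u = log(s), dv = s ds.
Then du = 1/s ds and v = s**2/2.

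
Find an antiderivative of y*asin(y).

Use integration by parts with u = arcsin(y), dv = y dy.
Then du = 1/sqrt(-y**2 + 1) dy.

y**2*asin(y)/2 + y*sqrt(-y**2 + 1)/4 - asin(y)/4 + C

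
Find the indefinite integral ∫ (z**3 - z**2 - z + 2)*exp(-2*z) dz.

(-4*z**3 - 2*z**2 + 2*z - 7)*exp(-2*z)/8 + C

Use integration by parts with u = z**3 - z**2 - z + 2, dv = exp(-2*z) dz, so v = -exp(-2*z)/2.
Apply parts 3 times (tabular method): alternate signs, differentiate u down to 0, integrate dv up.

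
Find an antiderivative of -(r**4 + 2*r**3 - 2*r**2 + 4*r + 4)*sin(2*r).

Use integration by parts with u = r**4 + 2*r**3 - 2*r**2 + 4*r + 4, dv = -sin(2*r) dr, so v = cos(2*r)/2.
Apply parts 4 times (tabular method): alternate signs, differentiate u down to 0, integrate dv up.

r**4*cos(2*r)/2 - r**3*sin(2*r) + r**3*cos(2*r) - 3*r**2*sin(2*r)/2 - 5*r**2*cos(2*r)/2 + 5*r*sin(2*r)/2 + r*cos(2*r)/2 - sin(2*r)/4 + 13*cos(2*r)/4 + C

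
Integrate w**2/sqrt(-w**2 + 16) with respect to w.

Substitute w = 4·sin(θ), so dw = 4·cos(θ) dθ and the radical becomes sqrt(-w**2 + 16) = 4·cos(θ) by the Pythagorean identity.
Integrate the resulting trig expression in θ, then back-substitute θ = asin(w/4), sin(θ) = w/4, cos(θ) = sqrt(-w**2 + 16)/4 (absorbing any constant into C).

-w*sqrt(-w**2 + 16)/2 + 8*asin(w/4) + C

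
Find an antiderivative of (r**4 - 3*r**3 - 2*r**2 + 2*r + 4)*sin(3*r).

-r**4*cos(3*r)/3 + 4*r**3*sin(3*r)/9 + r**3*cos(3*r) - r**2*sin(3*r) + 10*r**2*cos(3*r)/9 - 20*r*sin(3*r)/27 - 4*r*cos(3*r)/3 + 4*sin(3*r)/9 - 128*cos(3*r)/81 + C

Use integration by parts with u = r**4 - 3*r**3 - 2*r**2 + 2*r + 4, dv = sin(3*r) dr, so v = -cos(3*r)/3.
Apply parts 4 times (tabular method): alternate signs, differentiate u down to 0, integrate dv up.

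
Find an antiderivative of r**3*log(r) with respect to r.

Use integration by parts with u = log(r), dv = r**3 dr.
Then du = 1/r dr and v = r**4/4.

r**4*log(r)/4 - r**4/16 + C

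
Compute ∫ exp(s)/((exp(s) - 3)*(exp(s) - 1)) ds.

Let u = e^s, du = e^s ds.
The integral becomes ∫ du/((u-3)(u-1)); decompose into partial fractions.

log(exp(s) - 3)/2 - log(exp(s) - 1)/2 + C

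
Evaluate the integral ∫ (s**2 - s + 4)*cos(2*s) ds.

s**2*sin(2*s)/2 - s*sin(2*s)/2 + s*cos(2*s)/2 + 7*sin(2*s)/4 - cos(2*s)/4 + C

Use integration by parts with u = s**2 - s + 4, dv = cos(2*s) ds, so v = sin(2*s)/2.
Apply parts 2 times (tabular method): alternate signs, differentiate u down to 0, integrate dv up.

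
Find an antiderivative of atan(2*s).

Use integration by parts with u = arctan(2*s), dv = ds.
Then du = 2/(4*s**2 + 1) ds.

s*atan(2*s) - log(4*s**2 + 1)/4 + C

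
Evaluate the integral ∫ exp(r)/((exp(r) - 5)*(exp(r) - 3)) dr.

Let u = e^r, du = e^r dr.
The integral becomes ∫ du/((u-3)(u-5)); decompose into partial fractions.

log(exp(r) - 5)/2 - log(exp(r) - 3)/2 + C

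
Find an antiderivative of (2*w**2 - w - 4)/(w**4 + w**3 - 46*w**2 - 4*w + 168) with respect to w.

Factor the denominator: (w - 6)*(w - 2)*(w + 2)*(w + 7).
Partial-fraction decomposition: -101/(585*(w + 7)) + 3/(80*(w + 2)) - 1/(72*(w - 2)) + 31/(208*(w - 6)).
Integrate each term: A/(w−a) contributes A·log|w−a|.

31*log(w - 6)/208 - log(w - 2)/72 + 3*log(w + 2)/80 - 101*log(w + 7)/585 + C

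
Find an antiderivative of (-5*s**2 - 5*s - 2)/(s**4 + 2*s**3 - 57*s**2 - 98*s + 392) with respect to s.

Factor the denominator: (s - 7)*(s - 2)*(s + 4)*(s + 7).
Partial-fraction decomposition: 106/(189*(s + 7)) - 31/(99*(s + 4)) + 16/(135*(s - 2)) - 141/(385*(s - 7)).
Integrate each term: A/(s−a) contributes A·log|s−a|.

-141*log(s - 7)/385 + 16*log(s - 2)/135 - 31*log(s + 4)/99 + 106*log(s + 7)/189 + C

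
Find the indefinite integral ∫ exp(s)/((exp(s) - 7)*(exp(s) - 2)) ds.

Let u = e^s, du = e^s ds.
The integral becomes ∫ du/((u-7)(u-2)); decompose into partial fractions.

log(exp(s) - 7)/5 - log(exp(s) - 2)/5 + C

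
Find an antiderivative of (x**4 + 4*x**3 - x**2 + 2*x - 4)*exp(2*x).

Use integration by parts with u = x**4 + 4*x**3 - x**2 + 2*x - 4, dv = exp(2*x) dx, so v = exp(2*x)/2.
Apply parts 4 times (tabular method): alternate signs, differentiate u down to 0, integrate dv up.

(x**4 + 2*x**3 - 4*x**2 + 6*x - 7)*exp(2*x)/2 + C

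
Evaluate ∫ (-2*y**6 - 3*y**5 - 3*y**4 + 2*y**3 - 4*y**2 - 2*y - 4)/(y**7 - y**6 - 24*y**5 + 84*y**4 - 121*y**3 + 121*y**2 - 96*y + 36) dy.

-1211*log(y - 3)/180 + 7*log(y - 2) - 341*log(y - 1)/196 - 9305*log(y + 6)/16317 + 7*log(y**2 + 1)/370 + 27*atan(y)/370 + 4/(7*y - 7) + C

Factor the denominator: (y - 3)*(y - 2)*(y - 1)**2*(y + 6)*(y**2 + 1).
Partial-fraction decomposition: (14*y + 27)/(370*(y**2 + 1)) - 9305/(16317*(y + 6)) - 341/(196*(y - 1)) - 4/(7*(y - 1)**2) + 7/(y - 2) - 1211/(180*(y - 3)).
Integrate each term; A/(y−a) gives A·log|y−a|; the (By+D)/(y²+p²) term gives a log and an atan.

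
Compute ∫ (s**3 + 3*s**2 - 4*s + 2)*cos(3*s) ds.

Use integration by parts with u = s**3 + 3*s**2 - 4*s + 2, dv = cos(3*s) ds, so v = sin(3*s)/3.
Apply parts 3 times (tabular method): alternate signs, differentiate u down to 0, integrate dv up.

s**3*sin(3*s)/3 + s**2*sin(3*s) + s**2*cos(3*s)/3 - 14*s*sin(3*s)/9 + 2*s*cos(3*s)/3 + 4*sin(3*s)/9 - 14*cos(3*s)/27 + C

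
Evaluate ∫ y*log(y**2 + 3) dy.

Let u = y**2 + 3, so du = (2*y) dy.
The integral becomes (1/2)·∫ log(u) du; integrate by parts with u′=log(u), dv′=du.

y**2*log(y**2 + 3)/2 - y**2/2 + 3*log(y**2 + 3)/2 + C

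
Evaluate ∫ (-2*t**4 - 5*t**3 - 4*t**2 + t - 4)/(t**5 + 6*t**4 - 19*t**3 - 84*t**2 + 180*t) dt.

Factor the denominator: t*(t - 3)*(t - 2)*(t + 5)*(t + 6).
Partial-fraction decomposition: -833/(216*(t + 6)) + 367/(140*(t + 5)) + 45/(56*(t - 2)) - 167/(108*(t - 3)) - 1/(45*t).
Integrate each term: A/(t−a) contributes A·log|t−a|.

-log(t)/45 - 167*log(t - 3)/108 + 45*log(t - 2)/56 + 367*log(t + 5)/140 - 833*log(t + 6)/216 + C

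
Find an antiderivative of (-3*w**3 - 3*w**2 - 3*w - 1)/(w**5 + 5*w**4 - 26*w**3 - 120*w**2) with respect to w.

Factor the denominator: w**2*(w - 5)*(w + 4)*(w + 6).
Partial-fraction decomposition: 557/(792*(w + 6)) - 155/(288*(w + 4)) - 466/(2475*(w - 5)) + 167/(7200*w) + 1/(120*w**2).
Integrate each term; A/(w−a) gives A·log|w−a|; A/(w−a)² gives −A/(w−a).

167*log(w)/7200 - 466*log(w - 5)/2475 - 155*log(w + 4)/288 + 557*log(w + 6)/792 - 1/(120*w) + C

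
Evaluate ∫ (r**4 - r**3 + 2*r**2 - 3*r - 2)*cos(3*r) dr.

r**4*sin(3*r)/3 - r**3*sin(3*r)/3 + 4*r**3*cos(3*r)/9 + 2*r**2*sin(3*r)/9 - r**2*cos(3*r)/3 - 7*r*sin(3*r)/9 + 4*r*cos(3*r)/27 - 58*sin(3*r)/81 - 7*cos(3*r)/27 + C

Use integration by parts with u = r**4 - r**3 + 2*r**2 - 3*r - 2, dv = cos(3*r) dr, so v = sin(3*r)/3.
Apply parts 4 times (tabular method): alternate signs, differentiate u down to 0, integrate dv up.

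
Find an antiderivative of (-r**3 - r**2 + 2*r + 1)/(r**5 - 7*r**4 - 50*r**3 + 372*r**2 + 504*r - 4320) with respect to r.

Factor the denominator: (r - 6)**2*(r - 5)*(r + 4)*(r + 6).
Partial-fraction decomposition: 169/(3168*(r + 6)) - 41/(1800*(r + 4)) - 139/(99*(r - 5)) + 9889/(7200*(r - 6)) - 239/(120*(r - 6)**2).
Integrate each term; A/(r−a) gives A·log|r−a|; A/(r−a)² gives −A/(r−a).

9889*log(r - 6)/7200 - 139*log(r - 5)/99 - 41*log(r + 4)/1800 + 169*log(r + 6)/3168 + 239/(120*r - 720) + C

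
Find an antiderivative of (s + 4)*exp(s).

Use integration by parts with u = s + 4, dv = exp(s) ds, so v = exp(s).
Apply parts 1 times (tabular method): alternate signs, differentiate u down to 0, integrate dv up.

(s + 3)*exp(s) + C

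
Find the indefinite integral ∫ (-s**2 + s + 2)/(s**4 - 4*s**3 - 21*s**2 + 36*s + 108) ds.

Factor the denominator: (s - 6)*(s - 3)*(s + 2)*(s + 3).
Partial-fraction decomposition: 5/(27*(s + 3)) - 1/(10*(s + 2)) + 2/(45*(s - 3)) - 7/(54*(s - 6)).
Integrate each term: A/(s−a) contributes A·log|s−a|.

-7*log(s - 6)/54 + 2*log(s - 3)/45 - log(s + 2)/10 + 5*log(s + 3)/27 + C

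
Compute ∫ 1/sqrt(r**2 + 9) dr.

log(r + sqrt(r**2 + 9)) + C

Substitute r = 3·tan(θ), so dr = 3·sec(θ)^2 dθ and the radical becomes sqrt(r**2 + 9) = 3·sec(θ) by the Pythagorean identity.
Integrate the resulting trig expression in θ, then back-substitute tan(θ) = r/3, sec(θ) = sqrt(r**2 + 9)/3 (absorbing any constant into C).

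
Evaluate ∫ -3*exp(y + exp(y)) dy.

-3*exp(exp(y)) + C

Let u = exp(y), so du = (exp(y)) dy.
Rewriting, the integral becomes -3·∫ e^u du = -3·e^u.
Substituting back, u = exp(y).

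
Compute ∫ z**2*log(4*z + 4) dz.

Use integration by parts with u = log(4*z + 4), dv = z**2 dz.
Then du = 4/(4*z + 4) dz and v = z**3/3.

z**3*log(4*z + 4)/3 - z**3/9 + z**2/6 - z/3 + log(z + 1)/3 + C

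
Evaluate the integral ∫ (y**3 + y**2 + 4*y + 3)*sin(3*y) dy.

-y**3*cos(3*y)/3 + y**2*sin(3*y)/3 - y**2*cos(3*y)/3 + 2*y*sin(3*y)/9 - 10*y*cos(3*y)/9 + 10*sin(3*y)/27 - 25*cos(3*y)/27 + C

Use integration by parts with u = y**3 + y**2 + 4*y + 3, dv = sin(3*y) dy, so v = -cos(3*y)/3.
Apply parts 3 times (tabular method): alternate signs, differentiate u down to 0, integrate dv up.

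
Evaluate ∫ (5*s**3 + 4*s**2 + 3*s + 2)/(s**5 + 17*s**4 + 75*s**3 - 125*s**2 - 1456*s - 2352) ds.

Factor the denominator: (s - 4)*(s + 3)*(s + 4)*(s + 7)**2.
Partial-fraction decomposition: 23429/(8712*(s + 7)) + 769/(66*(s + 7)**2) - 133/(36*(s + 4)) + 53/(56*(s + 3)) + 199/(3388*(s - 4)).
Integrate each term; A/(s−a) gives A·log|s−a|; A/(s−a)² gives −A/(s−a).

199*log(s - 4)/3388 + 53*log(s + 3)/56 - 133*log(s + 4)/36 + 23429*log(s + 7)/8712 - 769/(66*s + 462) + C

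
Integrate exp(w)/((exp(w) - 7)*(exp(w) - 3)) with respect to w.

Let u = e^w, du = e^w dw.
The integral becomes ∫ du/((u-7)(u-3)); decompose into partial fractions.

log(exp(w) - 7)/4 - log(exp(w) - 3)/4 + C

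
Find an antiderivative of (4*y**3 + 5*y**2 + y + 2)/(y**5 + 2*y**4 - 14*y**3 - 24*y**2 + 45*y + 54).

Factor the denominator: (y - 3)*(y - 2)*(y + 1)*(y + 3)**2.
Partial-fraction decomposition: -353/(900*(y + 3)) + 16/(15*(y + 3)**2) + 1/(24*(y + 1)) - 56/(75*(y - 2)) + 79/(72*(y - 3)).
Integrate each term; A/(y−a) gives A·log|y−a|; A/(y−a)² gives −A/(y−a).

79*log(y - 3)/72 - 56*log(y - 2)/75 + log(y + 1)/24 - 353*log(y + 3)/900 - 16/(15*y + 45) + C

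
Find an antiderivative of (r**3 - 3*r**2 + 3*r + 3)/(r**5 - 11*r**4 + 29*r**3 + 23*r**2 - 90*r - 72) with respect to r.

Factor the denominator: (r - 6)*(r - 4)*(r - 3)*(r + 1)**2.
Partial-fraction decomposition: -337/(4900*(r + 1)) + 1/(35*(r + 1)**2) + 1/(4*(r - 3)) - 31/(50*(r - 4)) + 43/(98*(r - 6)).
Integrate each term; A/(r−a) gives A·log|r−a|; A/(r−a)² gives −A/(r−a).

43*log(r - 6)/98 - 31*log(r - 4)/50 + log(r - 3)/4 - 337*log(r + 1)/4900 - 1/(35*r + 35) + C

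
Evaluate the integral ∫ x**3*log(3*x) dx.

Use integration by parts with u = log(3*x), dv = x**3 dx.
Then du = 1/x dx and v = x**4/4.

x**4*(log(x) + log(3))/4 - x**4/16 + C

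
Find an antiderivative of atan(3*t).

t*atan(3*t) - log(9*t**2 + 1)/6 + C

Use integration by parts with u = arctan(3*t), dv = dt.
Then du = 3/(9*t**2 + 1) dt.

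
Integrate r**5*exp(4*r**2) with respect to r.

Let u = r², du = 2r dr; rewrite as (1/2)∫ u^2·exp(4u) du.
Now integrate by parts 2 times.

(8*r**4 - 4*r**2 + 1)*exp(4*r**2)/64 + C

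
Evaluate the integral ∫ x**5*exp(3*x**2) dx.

(9*x**4 - 6*x**2 + 2)*exp(3*x**2)/54 + C

Let u = x², du = 2x dx; rewrite as (1/2)∫ u^2·exp(3u) du.
Now integrate by parts 2 times.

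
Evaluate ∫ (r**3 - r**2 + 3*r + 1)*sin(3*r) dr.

Use integration by parts with u = r**3 - r**2 + 3*r + 1, dv = sin(3*r) dr, so v = -cos(3*r)/3.
Apply parts 3 times (tabular method): alternate signs, differentiate u down to 0, integrate dv up.

-r**3*cos(3*r)/3 + r**2*sin(3*r)/3 + r**2*cos(3*r)/3 - 2*r*sin(3*r)/9 - 7*r*cos(3*r)/9 + 7*sin(3*r)/27 - 11*cos(3*r)/27 + C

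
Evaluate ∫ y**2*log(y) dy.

y**3*log(y)/3 - y**3/9 + C

Use integration by parts with u = log(y), dv = y**2 dy.
Then du = 1/y dy and v = y**3/3.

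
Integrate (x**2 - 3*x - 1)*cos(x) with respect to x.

Use integration by parts with u = x**2 - 3*x - 1, dv = cos(x) dx, so v = sin(x).
Apply parts 2 times (tabular method): alternate signs, differentiate u down to 0, integrate dv up.

x**2*sin(x) - 3*x*sin(x) + 2*x*cos(x) - 3*sin(x) - 3*cos(x) + C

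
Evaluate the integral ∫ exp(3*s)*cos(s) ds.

exp(3*s)*sin(s)/10 + 3*exp(3*s)*cos(s)/10 + C

Let I denote the integral. Integrate by parts with u = cos(s), dv = exp(3*s) ds, so v = exp(3*s)/3: I = exp(3*s)*cos(s)/3 + (1/3)·∫ exp(3*s)*sin(s) ds.
Apply parts again with u = sin(s), dv = exp(3*s) ds: ∫ exp(3*s)*sin(s) ds = exp(3*s)*sin(s)/3 − (1/3)·I. Substituting back brings back I: I = exp(3*s)*sin(s)/9 + exp(3*s)*cos(s)/3 − (1/9)·I.
Solving for I: (1 + 1/9)·I equals the remaining terms, so I = (9/10)·(exp(3*s)*sin(s)/9 + exp(3*s)*cos(s)/3).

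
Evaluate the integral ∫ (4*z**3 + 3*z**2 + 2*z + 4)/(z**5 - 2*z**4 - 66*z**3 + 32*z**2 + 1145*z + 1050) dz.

Factor the denominator: (z - 7)*(z - 6)*(z + 1)*(z + 5)**2.
Partial-fraction decomposition: -1471/(8712*(z + 5)) + 431/(528*(z + 5)**2) + 1/(896*(z + 1)) - 988/(847*(z - 6)) + 1537/(1152*(z - 7)).
Integrate each term; A/(z−a) gives A·log|z−a|; A/(z−a)² gives −A/(z−a).

1537*log(z - 7)/1152 - 988*log(z - 6)/847 + log(z + 1)/896 - 1471*log(z + 5)/8712 - 431/(528*z + 2640) + C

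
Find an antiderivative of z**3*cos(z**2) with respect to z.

Let u = z², du = 2z dz; rewrite as (1/2)∫ u^1·cos(1u) du.
Now integrate by parts 1 time.

z**2*sin(z**2)/2 + cos(z**2)/2 + C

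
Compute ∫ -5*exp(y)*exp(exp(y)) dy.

-5*exp(exp(y)) + C

Let u = exp(y), so du = (exp(y)) dy.
Rewriting, the integral becomes -5·∫ e^u du = -5·e^u.
Substituting back, u = exp(y).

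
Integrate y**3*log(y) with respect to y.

Use integration by parts with u = log(y), dv = y**3 dy.
Then du = 1/y dy and v = y**4/4.

y**4*log(y)/4 - y**4/16 + C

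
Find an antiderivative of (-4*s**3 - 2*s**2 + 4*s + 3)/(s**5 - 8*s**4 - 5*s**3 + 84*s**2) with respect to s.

Factor the denominator: s**2*(s - 7)*(s - 4)*(s + 3).
Partial-fraction decomposition: 9/(70*(s + 3)) + 269/(336*(s - 4)) - 1439/(1470*(s - 7)) + 39/(784*s) + 1/(28*s**2).
Integrate each term; A/(s−a) gives A·log|s−a|; A/(s−a)² gives −A/(s−a).

39*log(s)/784 - 1439*log(s - 7)/1470 + 269*log(s - 4)/336 + 9*log(s + 3)/70 - 1/(28*s) + C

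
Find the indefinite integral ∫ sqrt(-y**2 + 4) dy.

Substitute y = 2·sin(θ), so dy = 2·cos(θ) dθ and the radical becomes sqrt(-y**2 + 4) = 2·cos(θ) by the Pythagorean identity.
Integrate the resulting trig expression in θ, then back-substitute θ = asin(y/2), sin(θ) = y/2, cos(θ) = sqrt(-y**2 + 4)/2 (absorbing any constant into C).

y*sqrt(-y**2 + 4)/2 + 2*asin(y/2) + C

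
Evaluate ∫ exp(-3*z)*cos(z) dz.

Let I denote the integral. Integrate by parts with u = cos(z), dv = exp(-3*z) dz, so v = -exp(-3*z)/3: I = -exp(-3*z)*cos(z)/3 − (1/3)·∫ exp(-3*z)*sin(z) dz.
Apply parts again with u = sin(z), dv = exp(-3*z) dz: ∫ exp(-3*z)*sin(z) dz = -exp(-3*z)*sin(z)/3 + (1/3)·I. Substituting back brings back I: I = exp(-3*z)*sin(z)/9 - exp(-3*z)*cos(z)/3 − (1/9)·I.
Solving for I: (1 + 1/9)·I equals the remaining terms, so I = (9/10)·(exp(-3*z)*sin(z)/9 - exp(-3*z)*cos(z)/3).

exp(-3*z)*sin(z)/10 - 3*exp(-3*z)*cos(z)/10 + C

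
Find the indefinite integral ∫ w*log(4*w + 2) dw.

w**2*log(4*w + 2)/2 - w**2/4 + w/4 - log(2*w + 1)/8 + C

Use integration by parts with u = log(4*w + 2), dv = w dw.
Then du = 4/(4*w + 2) dw and v = w**2/2.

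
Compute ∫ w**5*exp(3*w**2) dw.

(9*w**4 - 6*w**2 + 2)*exp(3*w**2)/54 + C

Let u = w², du = 2w dw; rewrite as (1/2)∫ u^2·exp(3u) du.
Now integrate by parts 2 times.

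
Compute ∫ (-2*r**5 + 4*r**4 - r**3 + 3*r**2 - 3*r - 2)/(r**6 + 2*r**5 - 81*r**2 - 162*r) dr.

log(r)/81 - 173*log(r - 3)/1620 + 76*log(r + 2)/65 - 871*log(r + 3)/324 - 407*log(r**2 + 9)/2106 + 607*atan(r/3)/702 + C

Factor the denominator: r*(r - 3)*(r + 2)*(r + 3)*(r**2 + 9).
Partial-fraction decomposition: -(814*r - 5463)/(2106*(r**2 + 9)) - 871/(324*(r + 3)) + 76/(65*(r + 2)) - 173/(1620*(r - 3)) + 1/(81*r).
Integrate each term; A/(r−a) gives A·log|r−a|; the (Br+D)/(r²+p²) term gives a log and an atan.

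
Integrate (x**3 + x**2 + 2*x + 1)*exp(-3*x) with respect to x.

Use integration by parts with u = x**3 + x**2 + 2*x + 1, dv = exp(-3*x) dx, so v = -exp(-3*x)/3.
Apply parts 3 times (tabular method): alternate signs, differentiate u down to 0, integrate dv up.

(-9*x**3 - 18*x**2 - 30*x - 19)*exp(-3*x)/27 + C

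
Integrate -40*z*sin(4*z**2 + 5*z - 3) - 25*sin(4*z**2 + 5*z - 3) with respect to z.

Let u = 4*z**2 + 5*z - 3, so du = (8*z + 5) dz.
Rewriting, the integral becomes -5·∫ sin(u) du = -5·-cos(u).
Substituting back, u = 4*z**2 + 5*z - 3.

5*cos(4*z**2 + 5*z - 3) + C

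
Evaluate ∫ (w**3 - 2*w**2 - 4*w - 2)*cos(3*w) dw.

w**3*sin(3*w)/3 - 2*w**2*sin(3*w)/3 + w**2*cos(3*w)/3 - 14*w*sin(3*w)/9 - 4*w*cos(3*w)/9 - 14*sin(3*w)/27 - 14*cos(3*w)/27 + C

Use integration by parts with u = w**3 - 2*w**2 - 4*w - 2, dv = cos(3*w) dw, so v = sin(3*w)/3.
Apply parts 3 times (tabular method): alternate signs, differentiate u down to 0, integrate dv up.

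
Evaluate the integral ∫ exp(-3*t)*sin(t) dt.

Let I denote the integral. Integrate by parts with u = sin(t), dv = exp(-3*t) dt, so v = -exp(-3*t)/3: I = -exp(-3*t)*sin(t)/3 + (1/3)·∫ exp(-3*t)*cos(t) dt.
Apply parts again with u = cos(t), dv = exp(-3*t) dt: ∫ exp(-3*t)*cos(t) dt = -exp(-3*t)*cos(t)/3 − (1/3)·I. Substituting back brings back I: I = -exp(-3*t)*sin(t)/3 - exp(-3*t)*cos(t)/9 − (1/9)·I.
Solving for I: (1 + 1/9)·I equals the remaining terms, so I = (9/10)·(-exp(-3*t)*sin(t)/3 - exp(-3*t)*cos(t)/9).

-3*exp(-3*t)*sin(t)/10 - exp(-3*t)*cos(t)/10 + C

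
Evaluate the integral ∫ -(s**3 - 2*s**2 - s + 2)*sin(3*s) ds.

s**3*cos(3*s)/3 - s**2*sin(3*s)/3 - 2*s**2*cos(3*s)/3 + 4*s*sin(3*s)/9 - 5*s*cos(3*s)/9 + 5*sin(3*s)/27 + 22*cos(3*s)/27 + C

Use integration by parts with u = s**3 - 2*s**2 - s + 2, dv = -sin(3*s) ds, so v = cos(3*s)/3.
Apply parts 3 times (tabular method): alternate signs, differentiate u down to 0, integrate dv up.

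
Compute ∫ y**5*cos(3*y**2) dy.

Let u = y², du = 2y dy; rewrite as (1/2)∫ u^2·cos(3u) du.
Now integrate by parts 2 times.

y**4*sin(3*y**2)/6 + y**2*cos(3*y**2)/9 - sin(3*y**2)/27 + C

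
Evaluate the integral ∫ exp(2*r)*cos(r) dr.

Let I denote the integral. Integrate by parts with u = cos(r), dv = exp(2*r) dr, so v = exp(2*r)/2: I = exp(2*r)*cos(r)/2 + (1/2)·∫ exp(2*r)*sin(r) dr.
Apply parts again with u = sin(r), dv = exp(2*r) dr: ∫ exp(2*r)*sin(r) dr = exp(2*r)*sin(r)/2 − (1/2)·I. Substituting back brings back I: I = exp(2*r)*sin(r)/4 + exp(2*r)*cos(r)/2 − (1/4)·I.
Solving for I: (1 + 1/4)·I equals the remaining terms, so I = (4/5)·(exp(2*r)*sin(r)/4 + exp(2*r)*cos(r)/2).

exp(2*r)*sin(r)/5 + 2*exp(2*r)*cos(r)/5 + C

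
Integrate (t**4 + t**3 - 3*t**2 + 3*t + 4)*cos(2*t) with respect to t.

t**4*sin(2*t)/2 + t**3*sin(2*t)/2 + t**3*cos(2*t) - 3*t**2*sin(2*t) + 3*t**2*cos(2*t)/4 + 3*t*sin(2*t)/4 - 3*t*cos(2*t) + 7*sin(2*t)/2 + 3*cos(2*t)/8 + C

Use integration by parts with u = t**4 + t**3 - 3*t**2 + 3*t + 4, dv = cos(2*t) dt, so v = sin(2*t)/2.
Apply parts 4 times (tabular method): alternate signs, differentiate u down to 0, integrate dv up.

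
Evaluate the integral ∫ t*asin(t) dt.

t**2*asin(t)/2 + t*sqrt(-t**2 + 1)/4 - asin(t)/4 + C

Use integration by parts with u = arcsin(t), dv = t dt.
Then du = 1/sqrt(-t**2 + 1) dt.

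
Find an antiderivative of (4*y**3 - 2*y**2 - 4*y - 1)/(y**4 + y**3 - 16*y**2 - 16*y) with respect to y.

Factor the denominator: y*(y - 4)*(y + 1)*(y + 4).
Partial-fraction decomposition: 91/(32*(y + 4)) - 1/(5*(y + 1)) + 207/(160*(y - 4)) + 1/(16*y).
Integrate each term: A/(y−a) contributes A·log|y−a|.

log(y)/16 + 207*log(y - 4)/160 - log(y + 1)/5 + 91*log(y + 4)/32 + C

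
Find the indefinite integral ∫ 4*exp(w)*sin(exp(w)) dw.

Let u = exp(w), so du = (exp(w)) dw.
Rewriting, the integral becomes 4·∫ sin(u) du = 4·-cos(u).
Substituting back, u = exp(w).

-4*cos(exp(w)) + C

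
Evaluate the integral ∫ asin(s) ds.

Use integration by parts with u = arcsin(s), dv = ds.
Then du = 1/sqrt(-s**2 + 1) ds.

s*asin(s) + sqrt(-s**2 + 1) + C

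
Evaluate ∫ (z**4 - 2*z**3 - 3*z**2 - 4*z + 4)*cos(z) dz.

z**4*sin(z) - 2*z**3*sin(z) + 4*z**3*cos(z) - 15*z**2*sin(z) - 6*z**2*cos(z) + 8*z*sin(z) - 30*z*cos(z) + 34*sin(z) + 8*cos(z) + C

Use integration by parts with u = z**4 - 2*z**3 - 3*z**2 - 4*z + 4, dv = cos(z) dz, so v = sin(z).
Apply parts 4 times (tabular method): alternate signs, differentiate u down to 0, integrate dv up.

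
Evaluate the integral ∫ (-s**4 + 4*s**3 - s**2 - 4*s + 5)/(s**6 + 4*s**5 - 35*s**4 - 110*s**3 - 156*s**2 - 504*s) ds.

-5*log(s)/504 - 487*log(s - 6)/28080 - 181*log(s + 3)/1404 + 3789*log(s + 7)/19292 - 2217*log(s**2 + 4)/110240 + 2539*atan(s/2)/55120 + C

Factor the denominator: s*(s - 6)*(s + 3)*(s + 7)*(s**2 + 4).
Partial-fraction decomposition: -(2217*s - 5078)/(55120*(s**2 + 4)) + 3789/(19292*(s + 7)) - 181/(1404*(s + 3)) - 487/(28080*(s - 6)) - 5/(504*s).
Integrate each term; A/(s−a) gives A·log|s−a|; the (Bs+D)/(s²+p²) term gives a log and an atan.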